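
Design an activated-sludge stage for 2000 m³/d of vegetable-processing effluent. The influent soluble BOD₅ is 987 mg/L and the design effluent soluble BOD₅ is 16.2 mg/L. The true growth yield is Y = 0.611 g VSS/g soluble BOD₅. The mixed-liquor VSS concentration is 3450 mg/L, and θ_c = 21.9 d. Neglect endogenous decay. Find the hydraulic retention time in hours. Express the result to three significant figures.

τ ≈ 90.4 h

Biomass mass balance (decay neglected): V·X = Y·Q·(S₀ − S)·θ_c, so V = 0.611 × 2000 × (987 − 16.2) × 21.9 / 3450 = 7531 m³.
HRT = V/Q = 7531 m³ / 2000 m³·d⁻¹ = 3.765 d × 24 = 90.37 h.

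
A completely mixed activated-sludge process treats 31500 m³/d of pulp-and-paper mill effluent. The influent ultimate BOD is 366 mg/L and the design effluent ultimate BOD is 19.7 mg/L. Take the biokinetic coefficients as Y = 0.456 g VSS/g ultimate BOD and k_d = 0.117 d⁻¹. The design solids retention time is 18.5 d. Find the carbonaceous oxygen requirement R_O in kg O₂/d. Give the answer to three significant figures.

Y_obs = Y / (1 + k_d θ_c) = 0.456 / (1 + 0.117 × 18.5) = 0.456 / 3.165 = 0.1441.
Substrate removed = Q·(S₀ − S) = 31500 m³/d × (366 − 19.7) g/m³ = 1.09×10^7 g/d = 10908 kg/d.
P_X = Y_obs·Q·(S₀ − S) = 0.1441 × 10908 = 1572 kg VSS/d.
R_O = Q·(S₀ − S) − 1.42·P_X = 10908 − 1.42 × 1572 = 8676 kg O₂/d.

R_O ≈ 8680 kg O₂/d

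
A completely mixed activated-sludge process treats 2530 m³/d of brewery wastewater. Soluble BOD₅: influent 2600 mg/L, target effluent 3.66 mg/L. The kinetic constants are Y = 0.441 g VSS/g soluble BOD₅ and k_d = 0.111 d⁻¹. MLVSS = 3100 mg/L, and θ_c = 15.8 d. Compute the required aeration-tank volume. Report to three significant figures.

V ≈ 5360 m³

Rearranging the biomass balance for a CMAS with decay, V = Y·Q·ΔS·θ_c / [X·(1+k_d θ_c)] = 0.441 × 2530 × (2600 − 3.66) × 15.8 / [3100 × (1 + 0.111 × 15.8)] = 4.58×10^7 / 8537 = 5361 m³.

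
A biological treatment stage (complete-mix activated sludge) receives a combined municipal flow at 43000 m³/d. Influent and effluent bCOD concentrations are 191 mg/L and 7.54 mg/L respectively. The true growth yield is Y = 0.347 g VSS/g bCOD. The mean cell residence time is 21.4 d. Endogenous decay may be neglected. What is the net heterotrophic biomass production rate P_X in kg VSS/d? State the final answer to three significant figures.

No decay correction is needed, so Y_obs = Y = 0.347.
Mass of bCOD removed per day: Q(S₀ − S) = 43000 × 183.5 g/m³ = 7889 kg/d.
So the net sludge growth is P_X = 0.3470 × 7889 = 2737 kg VSS/d.

P_X ≈ 2740 kg VSS/d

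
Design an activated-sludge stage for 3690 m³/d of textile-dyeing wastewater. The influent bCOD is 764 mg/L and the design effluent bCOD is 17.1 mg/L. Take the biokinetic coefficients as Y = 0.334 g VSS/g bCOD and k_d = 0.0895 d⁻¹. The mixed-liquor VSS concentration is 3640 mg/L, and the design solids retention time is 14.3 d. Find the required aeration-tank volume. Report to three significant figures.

V ≈ 1590 m³

From the SRT design equation V = Y Q (S₀−S) θ_c / [X (1 + k_d θ_c)] = 0.334 × 3690 × (764 − 17.1) × 14.3 / [3640 × (1 + 0.0895 × 14.3)] = 1.32×10^7 / 8299 = 1586 m³.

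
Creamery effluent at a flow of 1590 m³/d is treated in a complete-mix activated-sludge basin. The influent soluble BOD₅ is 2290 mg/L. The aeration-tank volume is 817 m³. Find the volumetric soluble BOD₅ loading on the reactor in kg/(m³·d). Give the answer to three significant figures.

L_v ≈ 4.46 kg soluble BOD₅/(m³·d)

L_v = Q S₀ / V = 1590 × 2290 × 10⁻³ / 817.0 = 4.457 kg/(m³·d).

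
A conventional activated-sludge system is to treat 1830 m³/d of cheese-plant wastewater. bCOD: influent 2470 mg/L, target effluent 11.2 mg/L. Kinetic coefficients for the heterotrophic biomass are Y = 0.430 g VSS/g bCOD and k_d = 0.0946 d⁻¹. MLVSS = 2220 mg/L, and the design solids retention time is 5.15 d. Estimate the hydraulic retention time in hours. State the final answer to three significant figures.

From the SRT design equation V = Y Q (S₀−S) θ_c / [X (1 + k_d θ_c)] = 0.430 × 1830 × (2470 − 11.2) × 5.15 / [2220 × (1 + 0.0946 × 5.15)] = 9.96×10^6 / 3302 = 3018 m³.
τ = V/Q = 3018/1830 = 1.649 d, or 39.58 h.

τ ≈ 39.6 h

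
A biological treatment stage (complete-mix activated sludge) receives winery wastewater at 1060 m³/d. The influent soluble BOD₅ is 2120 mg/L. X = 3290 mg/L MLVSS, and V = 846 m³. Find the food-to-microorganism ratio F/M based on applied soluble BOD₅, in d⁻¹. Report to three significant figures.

F/M = Q·S₀ / (V·X) = 1060 × 2120 / (846.0 × 3290) = 0.8074 g soluble BOD₅·(g VSS·d)⁻¹.

F/M ≈ 0.807 d⁻¹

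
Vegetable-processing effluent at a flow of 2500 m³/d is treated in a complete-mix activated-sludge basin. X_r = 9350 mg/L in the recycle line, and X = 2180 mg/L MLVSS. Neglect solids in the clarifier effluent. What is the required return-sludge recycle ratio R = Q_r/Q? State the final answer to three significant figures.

R ≈ 0.304

Solids balance on the clarifier gives (1+R)X = R·X_r, so R = X/(X_r − X) = 2180 / (9350 − 2180) = 0.3040.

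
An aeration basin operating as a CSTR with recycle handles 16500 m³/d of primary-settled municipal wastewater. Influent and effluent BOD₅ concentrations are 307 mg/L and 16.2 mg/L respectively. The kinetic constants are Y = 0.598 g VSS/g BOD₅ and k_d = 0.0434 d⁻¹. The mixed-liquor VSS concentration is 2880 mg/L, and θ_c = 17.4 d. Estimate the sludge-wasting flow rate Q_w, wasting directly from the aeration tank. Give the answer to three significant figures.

Q_w ≈ 568 m³/d

Rearranging the biomass balance for a CMAS with decay, V = Y·Q·ΔS·θ_c / [X·(1+k_d θ_c)] = 0.598 × 16500 × (307 − 16.2) × 17.4 / [2880 × (1 + 0.0434 × 17.4)] = 4.99×10^7 / 5055 = 9877 m³.
For wasting at MLVSS concentration, Q_w = V/θ_c = 9877/17.4 = 567.6 m³/d.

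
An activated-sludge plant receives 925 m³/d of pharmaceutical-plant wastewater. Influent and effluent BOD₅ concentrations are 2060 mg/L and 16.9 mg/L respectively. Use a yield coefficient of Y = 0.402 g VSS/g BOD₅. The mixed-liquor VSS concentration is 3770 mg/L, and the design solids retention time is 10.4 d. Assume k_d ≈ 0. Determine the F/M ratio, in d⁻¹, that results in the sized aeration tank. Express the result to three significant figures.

F/M ≈ 0.241 d⁻¹

With k_d = 0 the design equation reduces to V = Y Q (S₀−S) θ_c / X = 0.402 × 925 × (2060 − 16.9) × 10.4 / 3770 = 2096 m³.
F/M = applied load / biomass = Q·S₀/(V·X) = 925 × 2060 / (2096 × 3770) = 0.2412 d⁻¹.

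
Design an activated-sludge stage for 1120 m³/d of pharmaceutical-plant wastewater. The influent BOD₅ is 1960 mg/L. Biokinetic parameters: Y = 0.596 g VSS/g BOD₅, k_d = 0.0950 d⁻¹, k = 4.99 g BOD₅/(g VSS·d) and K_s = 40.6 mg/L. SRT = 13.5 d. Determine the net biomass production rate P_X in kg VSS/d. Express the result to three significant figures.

For a completely mixed reactor with recycle the Lawrence–McCarty relation gives S = K_s·(1 + k_d·θ_c) / [θ_c·(Y·k − k_d) − 1] = 40.6 × (1 + 0.0950 × 13.5) / [13.5 × (0.596 × 4.99 − 0.0950) − 1] = 92.67 / 37.87 = 2.447 mg/L.
Observed yield with endogenous decay: Y_obs = Y / (1 + k_d·θ_c) = 0.596 / (1 + 0.0950 × 13.5) = 0.596 / 2.282 = 0.2611 g VSS/g BOD₅.
Mass of BOD₅ removed per day: Q(S₀ − S) = 1120 × 1958 g/m³ = 2192 kg/d.
P_X = Y_obs · Q(S₀ − S) = 0.2611 × 2192 = 572.5 kg VSS/d.

P_X ≈ 572 kg VSS/d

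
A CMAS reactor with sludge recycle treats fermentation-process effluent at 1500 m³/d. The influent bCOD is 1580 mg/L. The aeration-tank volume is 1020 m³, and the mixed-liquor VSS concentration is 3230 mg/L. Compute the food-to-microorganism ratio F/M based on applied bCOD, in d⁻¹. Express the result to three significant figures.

F/M ≈ 0.719 d⁻¹

Food-to-microorganism ratio F/M = Q S₀ / (V X) = 1500 × 1580 / (1020 × 3230) = 0.7194 d⁻¹.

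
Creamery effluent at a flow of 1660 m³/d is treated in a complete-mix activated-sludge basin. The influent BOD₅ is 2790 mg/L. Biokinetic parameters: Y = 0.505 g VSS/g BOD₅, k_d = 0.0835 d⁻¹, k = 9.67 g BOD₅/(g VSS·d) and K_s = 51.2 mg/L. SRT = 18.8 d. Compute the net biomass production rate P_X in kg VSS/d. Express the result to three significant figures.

For a completely mixed reactor with recycle the Lawrence–McCarty relation gives S = K_s·(1 + k_d·θ_c) / [θ_c·(Y·k − k_d) − 1] = 51.2 × (1 + 0.0835 × 18.8) / [18.8 × (0.505 × 9.67 − 0.0835) − 1] = 131.6 / 89.24 = 1.474 mg/L.
The observed yield is Y_obs = Y/(1 + k_d·θ_c) = 0.505 / (1 + 0.0835 × 18.8) = 0.505 / 2.570 = 0.1965 g VSS per g BOD₅ removed.
Q·(S₀ − S) = 1660 × (2790 − 1.47) × 10⁻³ = 4629 kg/d removed.
So the net sludge growth is P_X = 0.1965 × 4629 = 909.7 kg VSS/d.

P_X ≈ 910 kg VSS/d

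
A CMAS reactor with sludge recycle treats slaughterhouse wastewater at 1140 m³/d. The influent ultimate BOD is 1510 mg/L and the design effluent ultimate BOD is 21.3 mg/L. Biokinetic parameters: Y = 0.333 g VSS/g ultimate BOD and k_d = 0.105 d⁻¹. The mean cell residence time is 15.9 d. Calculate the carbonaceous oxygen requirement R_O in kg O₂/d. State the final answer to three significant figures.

R_O ≈ 1400 kg O₂/d

Correct the yield for decay: Y_obs = Y/(1 + k_d θ_c) = 0.333 / (1 + 0.105 × 15.9) = 0.333 / 2.670 = 0.1247.
Q·(S₀ − S) = 1140 × (1510 − 21.3) × 10⁻³ = 1697 kg/d removed.
Net sludge production P_X = 0.1247 × 1697 = 211.7 kg VSS/d.
R_O = Q·ΔS − 1.42 P_X = 1697 − 300.6 = 1397 kg O₂/d.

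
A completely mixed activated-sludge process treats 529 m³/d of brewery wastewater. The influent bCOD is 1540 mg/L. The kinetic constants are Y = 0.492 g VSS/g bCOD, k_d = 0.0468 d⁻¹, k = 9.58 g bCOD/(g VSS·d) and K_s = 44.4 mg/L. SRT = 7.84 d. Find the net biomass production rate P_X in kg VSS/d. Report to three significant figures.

P_X ≈ 293 kg VSS/d

From the Monod/SRT balance for a CMAS, S = K_s·(1+k_d θ_c)/[θ_c·(Y k − k_d) − 1] = 44.4 × (1 + 0.0468 × 7.84) / [7.84 × (0.492 × 9.58 − 0.0468) − 1] = 60.69 / 35.59 = 1.705 mg/L.
Correct the yield for decay: Y_obs = Y/(1 + k_d θ_c) = 0.492 / (1 + 0.0468 × 7.84) = 0.492 / 1.367 = 0.3599.
ΔS = 1540 − 1.71 = 1538 mg/L, so the substrate removal rate is 529 × 1538/1000 = 813.8 kg bCOD/d.
Net biomass production P_X = Y_obs × Q·(S₀ − S) = 0.3599 × 813.8 = 292.9 kg VSS/d.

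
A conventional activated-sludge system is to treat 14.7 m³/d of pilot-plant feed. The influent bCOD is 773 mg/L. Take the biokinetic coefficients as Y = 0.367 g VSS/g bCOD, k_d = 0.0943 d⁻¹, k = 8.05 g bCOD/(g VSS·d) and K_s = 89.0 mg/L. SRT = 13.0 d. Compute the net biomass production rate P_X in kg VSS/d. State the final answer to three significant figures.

P_X ≈ 1.86 kg VSS/d

Effluent substrate depends only on kinetics and SRT: S = K_s(1 + k_d θ_c) / [θ_c(Yk − k_d) − 1] = 89.0 × (1 + 0.0943 × 13.0) / [13.0 × (0.367 × 8.05 − 0.0943) − 1] = 198.1 / 36.18 = 5.475 mg/L.
The observed yield is Y_obs = Y/(1 + k_d·θ_c) = 0.367 / (1 + 0.0943 × 13.0) = 0.367 / 2.226 = 0.1649 g VSS per g bCOD removed.
Mass of bCOD removed per day: Q(S₀ − S) = 14.7 × 767.5 g/m³ = 11.28 kg/d.
So the net sludge growth is P_X = 0.1649 × 11.28 = 1.860 kg VSS/d.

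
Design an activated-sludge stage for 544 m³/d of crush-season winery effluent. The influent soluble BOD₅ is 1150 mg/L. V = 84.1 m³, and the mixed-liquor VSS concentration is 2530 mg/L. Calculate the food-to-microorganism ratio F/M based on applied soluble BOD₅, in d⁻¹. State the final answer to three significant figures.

F/M = applied load / biomass = Q·S₀/(V·X) = 544 × 1150 / (84.10 × 2530) = 2.940 d⁻¹.

F/M ≈ 2.94 d⁻¹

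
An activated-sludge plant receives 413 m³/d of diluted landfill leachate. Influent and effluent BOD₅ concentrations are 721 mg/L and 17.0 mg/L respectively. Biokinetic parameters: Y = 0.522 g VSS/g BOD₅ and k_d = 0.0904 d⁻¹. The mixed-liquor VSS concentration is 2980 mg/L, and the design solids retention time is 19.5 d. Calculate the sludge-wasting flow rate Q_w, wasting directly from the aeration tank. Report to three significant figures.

Q_w ≈ 18.4 m³/d

From the SRT design equation V = Y Q (S₀−S) θ_c / [X (1 + k_d θ_c)] = 0.522 × 413 × (721 − 17.0) × 19.5 / [2980 × (1 + 0.0904 × 19.5)] = 2.96×10^6 / 8233 = 359.5 m³.
With mixed-liquor wasting, θ_c = V/Q_w, so Q_w = V/θ_c = 359.5/19.5 = 18.43 m³/d.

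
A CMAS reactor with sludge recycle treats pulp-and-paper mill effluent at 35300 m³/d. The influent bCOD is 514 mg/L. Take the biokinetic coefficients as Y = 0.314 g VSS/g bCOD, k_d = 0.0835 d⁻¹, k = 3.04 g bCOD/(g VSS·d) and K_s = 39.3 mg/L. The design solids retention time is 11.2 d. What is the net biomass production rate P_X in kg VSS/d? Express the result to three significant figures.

P_X ≈ 2890 kg VSS/d

From the Monod/SRT balance for a CMAS, S = K_s·(1+k_d θ_c)/[θ_c·(Y k − k_d) − 1] = 39.3 × (1 + 0.0835 × 11.2) / [11.2 × (0.314 × 3.04 − 0.0835) − 1] = 76.05 / 8.756 = 8.686 mg/L.
Y_obs = Y / (1 + k_d θ_c) = 0.314 / (1 + 0.0835 × 11.2) = 0.314 / 1.935 = 0.1623.
Substrate removed = Q·(S₀ − S) = 35300 m³/d × (514 − 8.69) g/m³ = 1.78×10^7 g/d = 17837 kg/d.
Net biomass production P_X = Y_obs × Q·(S₀ − S) = 0.1623 × 17837 = 2894 kg VSS/d.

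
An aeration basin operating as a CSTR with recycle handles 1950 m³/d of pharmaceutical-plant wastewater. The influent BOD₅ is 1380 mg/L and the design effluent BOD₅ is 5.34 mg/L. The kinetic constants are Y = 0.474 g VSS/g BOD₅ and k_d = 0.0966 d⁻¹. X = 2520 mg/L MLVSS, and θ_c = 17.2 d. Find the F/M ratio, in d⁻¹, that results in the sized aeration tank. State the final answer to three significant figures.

Rearranging the biomass balance for a CMAS with decay, V = Y·Q·ΔS·θ_c / [X·(1+k_d θ_c)] = 0.474 × 1950 × (1380 − 5.34) × 17.2 / [2520 × (1 + 0.0966 × 17.2)] = 2.19×10^7 / 6707 = 3258 m³.
Food-to-microorganism ratio F/M = Q S₀ / (V X) = 1950 × 1380 / (3258 × 2520) = 0.3277 d⁻¹.

F/M ≈ 0.328 d⁻¹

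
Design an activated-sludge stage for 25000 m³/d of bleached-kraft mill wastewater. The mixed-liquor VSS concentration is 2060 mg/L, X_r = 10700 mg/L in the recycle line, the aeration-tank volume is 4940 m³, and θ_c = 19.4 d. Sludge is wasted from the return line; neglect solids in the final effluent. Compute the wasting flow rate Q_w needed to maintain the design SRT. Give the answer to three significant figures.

Q_w ≈ 49.0 m³/d

Wasting from the return line (neglecting effluent solids): Q_w = V·X / (θ_c·X_r) = 4940 × 2060 / (19.4 × 10700) = 49.02 m³/d.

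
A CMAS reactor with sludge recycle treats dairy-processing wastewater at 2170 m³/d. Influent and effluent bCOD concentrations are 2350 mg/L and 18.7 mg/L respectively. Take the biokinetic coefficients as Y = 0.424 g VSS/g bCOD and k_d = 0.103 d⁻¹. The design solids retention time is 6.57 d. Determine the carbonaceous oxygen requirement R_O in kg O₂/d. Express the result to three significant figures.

R_O ≈ 3240 kg O₂/d

Observed yield with endogenous decay: Y_obs = Y / (1 + k_d·θ_c) = 0.424 / (1 + 0.103 × 6.57) = 0.424 / 1.677 = 0.2529 g VSS/g bCOD.
ΔS = 2350 − 18.7 = 2331 mg/L, so the substrate removal rate is 2170 × 2331/1000 = 5059 kg bCOD/d.
Biomass synthesised: P_X = Y_obs × 5059 = 1279 kg VSS/d.
Carbonaceous O₂ demand = substrate oxidised − cell-mass equivalent = 5059 − 1.42 × 1279 = 3242 kg O₂/d.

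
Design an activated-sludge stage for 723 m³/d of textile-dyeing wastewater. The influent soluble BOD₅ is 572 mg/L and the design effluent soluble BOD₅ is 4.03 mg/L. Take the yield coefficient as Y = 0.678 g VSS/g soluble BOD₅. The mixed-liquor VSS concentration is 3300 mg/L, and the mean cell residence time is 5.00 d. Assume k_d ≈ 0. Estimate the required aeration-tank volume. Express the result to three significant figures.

With k_d = 0 the design equation reduces to V = Y Q (S₀−S) θ_c / X = 0.678 × 723 × (572 − 4.03) × 5.00 / 3300 = 421.8 m³.

V ≈ 422 m³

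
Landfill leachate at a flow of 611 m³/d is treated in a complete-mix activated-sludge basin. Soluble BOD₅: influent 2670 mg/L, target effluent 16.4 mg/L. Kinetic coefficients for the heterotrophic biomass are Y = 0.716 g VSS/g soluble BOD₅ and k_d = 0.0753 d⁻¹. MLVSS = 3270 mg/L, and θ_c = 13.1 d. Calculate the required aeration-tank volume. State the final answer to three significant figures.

V ≈ 2340 m³

From the SRT design equation V = Y Q (S₀−S) θ_c / [X (1 + k_d θ_c)] = 0.716 × 611 × (2670 − 16.4) × 13.1 / [3270 × (1 + 0.0753 × 13.1)] = 1.52×10^7 / 6496 = 2341 m³.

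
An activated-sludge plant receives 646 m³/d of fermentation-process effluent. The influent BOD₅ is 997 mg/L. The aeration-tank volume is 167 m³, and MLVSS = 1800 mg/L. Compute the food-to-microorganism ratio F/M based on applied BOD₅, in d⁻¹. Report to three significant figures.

F/M = Q·S₀ / (V·X) = 646 × 997 / (167.0 × 1800) = 2.143 g BOD₅·(g VSS·d)⁻¹.

F/M ≈ 2.14 d⁻¹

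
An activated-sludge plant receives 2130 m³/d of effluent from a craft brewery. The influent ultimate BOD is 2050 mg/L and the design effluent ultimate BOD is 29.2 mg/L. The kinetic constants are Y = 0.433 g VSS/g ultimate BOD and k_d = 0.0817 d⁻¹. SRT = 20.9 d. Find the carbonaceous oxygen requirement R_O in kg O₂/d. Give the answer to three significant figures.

The observed yield is Y_obs = Y/(1 + k_d·θ_c) = 0.433 / (1 + 0.0817 × 20.9) = 0.433 / 2.708 = 0.1599 g VSS per g ultimate BOD removed.
Substrate removed = Q·(S₀ − S) = 2130 m³/d × (2050 − 29.2) g/m³ = 4.3×10^6 g/d = 4304 kg/d.
P_X = Y_obs·Q·(S₀ − S) = 0.1599 × 4304 = 688.4 kg VSS/d.
R_O = Q·(S₀ − S) − 1.42·P_X = 4304 − 1.42 × 688.4 = 3327 kg O₂/d.

R_O ≈ 3330 kg O₂/d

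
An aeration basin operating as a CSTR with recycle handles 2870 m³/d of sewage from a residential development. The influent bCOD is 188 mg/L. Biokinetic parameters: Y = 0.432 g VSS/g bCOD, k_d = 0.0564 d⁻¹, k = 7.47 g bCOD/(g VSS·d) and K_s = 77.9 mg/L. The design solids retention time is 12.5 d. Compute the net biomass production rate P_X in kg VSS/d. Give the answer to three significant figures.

P_X ≈ 134 kg VSS/d

For a completely mixed reactor with recycle the Lawrence–McCarty relation gives S = K_s·(1 + k_d·θ_c) / [θ_c·(Y·k − k_d) − 1] = 77.9 × (1 + 0.0564 × 12.5) / [12.5 × (0.432 × 7.47 − 0.0564) − 1] = 132.8 / 38.63 = 3.438 mg/L.
Correct the yield for decay: Y_obs = Y/(1 + k_d θ_c) = 0.432 / (1 + 0.0564 × 12.5) = 0.432 / 1.705 = 0.2534.
Substrate removed = Q·(S₀ − S) = 2870 m³/d × (188 − 3.44) g/m³ = 5.3×10^5 g/d = 529.7 kg/d.
So the net sludge growth is P_X = 0.2534 × 529.7 = 134.2 kg VSS/d.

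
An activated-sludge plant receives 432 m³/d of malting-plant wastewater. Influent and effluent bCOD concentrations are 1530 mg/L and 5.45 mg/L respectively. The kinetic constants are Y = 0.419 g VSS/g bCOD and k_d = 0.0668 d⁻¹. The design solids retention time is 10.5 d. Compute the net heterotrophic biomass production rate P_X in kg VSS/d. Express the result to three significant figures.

Y_obs = Y / (1 + k_d θ_c) = 0.419 / (1 + 0.0668 × 10.5) = 0.419 / 1.701 = 0.2463.
Q·(S₀ − S) = 432 × (1530 − 5.45) × 10⁻³ = 658.6 kg/d removed.
Net biomass production P_X = Y_obs × Q·(S₀ − S) = 0.2463 × 658.6 = 162.2 kg VSS/d.

P_X ≈ 162 kg VSS/d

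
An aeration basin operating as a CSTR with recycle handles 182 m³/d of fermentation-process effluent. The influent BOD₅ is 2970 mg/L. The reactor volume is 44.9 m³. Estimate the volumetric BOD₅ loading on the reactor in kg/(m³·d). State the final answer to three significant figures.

L_v ≈ 12.0 kg BOD₅/(m³·d)

Volumetric loading L_v = Q·S₀ / V = 182 × 2970 g/m³ / 44.90 m³ = 12039 g/(m³·d) = 12.04 kg BOD₅/(m³·d).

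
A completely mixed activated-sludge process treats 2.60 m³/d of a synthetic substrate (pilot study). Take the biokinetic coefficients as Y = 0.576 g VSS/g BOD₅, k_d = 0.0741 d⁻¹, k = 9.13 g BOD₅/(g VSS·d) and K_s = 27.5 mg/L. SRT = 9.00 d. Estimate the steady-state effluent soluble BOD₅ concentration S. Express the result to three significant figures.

S ≈ 1.00 mg/L

For a completely mixed reactor with recycle the Lawrence–McCarty relation gives S = K_s·(1 + k_d·θ_c) / [θ_c·(Y·k − k_d) − 1] = 27.5 × (1 + 0.0741 × 9.00) / [9.00 × (0.576 × 9.13 − 0.0741) − 1] = 45.84 / 45.66 = 1.004 mg/L.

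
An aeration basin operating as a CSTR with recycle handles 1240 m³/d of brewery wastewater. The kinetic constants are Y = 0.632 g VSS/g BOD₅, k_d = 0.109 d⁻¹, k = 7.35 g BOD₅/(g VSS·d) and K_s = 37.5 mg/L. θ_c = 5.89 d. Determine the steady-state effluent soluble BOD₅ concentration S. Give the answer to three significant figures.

S ≈ 2.39 mg/L

For a completely mixed reactor with recycle the Lawrence–McCarty relation gives S = K_s·(1 + k_d·θ_c) / [θ_c·(Y·k − k_d) − 1] = 37.5 × (1 + 0.109 × 5.89) / [5.89 × (0.632 × 7.35 − 0.109) − 1] = 61.58 / 25.72 = 2.394 mg/L.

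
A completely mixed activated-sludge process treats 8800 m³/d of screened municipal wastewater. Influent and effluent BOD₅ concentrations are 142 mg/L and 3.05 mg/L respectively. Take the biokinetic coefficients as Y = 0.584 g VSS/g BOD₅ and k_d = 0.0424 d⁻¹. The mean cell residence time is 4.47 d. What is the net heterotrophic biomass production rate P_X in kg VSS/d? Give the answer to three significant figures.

Correct the yield for decay: Y_obs = Y/(1 + k_d θ_c) = 0.584 / (1 + 0.0424 × 4.47) = 0.584 / 1.190 = 0.4910.
Mass of BOD₅ removed per day: Q(S₀ − S) = 8800 × 138.9 g/m³ = 1223 kg/d.
Net biomass production P_X = Y_obs × Q·(S₀ − S) = 0.4910 × 1223 = 600.3 kg VSS/d.

P_X ≈ 600 kg VSS/d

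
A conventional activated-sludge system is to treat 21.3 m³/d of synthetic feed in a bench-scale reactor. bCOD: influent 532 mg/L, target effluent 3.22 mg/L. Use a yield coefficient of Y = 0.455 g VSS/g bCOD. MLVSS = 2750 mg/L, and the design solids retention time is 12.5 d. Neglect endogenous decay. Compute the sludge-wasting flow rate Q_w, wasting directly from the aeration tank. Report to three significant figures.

Q_w ≈ 1.86 m³/d

With k_d = 0 the design equation reduces to V = Y Q (S₀−S) θ_c / X = 0.455 × 21.3 × (532 − 3.22) × 12.5 / 2750 = 23.29 m³.
With mixed-liquor wasting, θ_c = V/Q_w, so Q_w = V/θ_c = 23.29/12.5 = 1.864 m³/d.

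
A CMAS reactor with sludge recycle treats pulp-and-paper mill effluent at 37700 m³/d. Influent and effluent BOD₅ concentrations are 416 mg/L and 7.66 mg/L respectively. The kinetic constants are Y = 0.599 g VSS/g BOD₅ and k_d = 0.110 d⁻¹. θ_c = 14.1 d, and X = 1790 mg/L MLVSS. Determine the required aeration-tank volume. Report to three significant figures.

From the SRT design equation V = Y Q (S₀−S) θ_c / [X (1 + k_d θ_c)] = 0.599 × 37700 × (416 − 7.66) × 14.1 / [1790 × (1 + 0.110 × 14.1)] = 1.3×10^8 / 4566 = 28474 m³.

V ≈ 28500 m³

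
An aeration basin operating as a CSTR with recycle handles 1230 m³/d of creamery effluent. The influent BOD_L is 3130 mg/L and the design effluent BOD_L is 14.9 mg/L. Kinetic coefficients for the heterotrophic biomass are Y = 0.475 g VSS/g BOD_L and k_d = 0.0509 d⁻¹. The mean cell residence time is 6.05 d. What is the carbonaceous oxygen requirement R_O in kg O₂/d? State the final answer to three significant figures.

Observed yield with endogenous decay: Y_obs = Y / (1 + k_d·θ_c) = 0.475 / (1 + 0.0509 × 6.05) = 0.475 / 1.308 = 0.3632 g VSS/g BOD_L.
Q·(S₀ − S) = 1230 × (3130 − 14.9) × 10⁻³ = 3832 kg/d removed.
P_X = Y_obs·Q·(S₀ − S) = 0.3632 × 3832 = 1391 kg VSS/d.
R_O = Q·ΔS − 1.42 P_X = 3832 − 1976 = 1856 kg O₂/d.

R_O ≈ 1860 kg O₂/d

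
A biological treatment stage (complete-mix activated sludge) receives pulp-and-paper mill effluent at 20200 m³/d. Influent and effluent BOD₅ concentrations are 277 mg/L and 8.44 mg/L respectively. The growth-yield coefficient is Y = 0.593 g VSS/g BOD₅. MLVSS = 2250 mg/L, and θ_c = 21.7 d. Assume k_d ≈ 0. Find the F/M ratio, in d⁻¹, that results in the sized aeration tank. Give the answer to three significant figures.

F/M ≈ 0.0802 d⁻¹

With k_d = 0 the design equation reduces to V = Y Q (S₀−S) θ_c / X = 0.593 × 20200 × (277 − 8.44) × 21.7 / 2250 = 31026 m³.
F/M = applied load / biomass = Q·S₀/(V·X) = 20200 × 277 / (31026 × 2250) = 0.08015 d⁻¹.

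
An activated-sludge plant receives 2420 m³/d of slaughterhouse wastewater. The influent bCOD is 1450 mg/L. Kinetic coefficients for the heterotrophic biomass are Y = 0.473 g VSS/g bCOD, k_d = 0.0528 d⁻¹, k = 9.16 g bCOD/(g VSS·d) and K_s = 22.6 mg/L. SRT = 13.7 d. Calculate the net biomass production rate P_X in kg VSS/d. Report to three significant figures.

P_X ≈ 963 kg VSS/d

For a completely mixed reactor with recycle the Lawrence–McCarty relation gives S = K_s·(1 + k_d·θ_c) / [θ_c·(Y·k − k_d) − 1] = 22.6 × (1 + 0.0528 × 13.7) / [13.7 × (0.473 × 9.16 − 0.0528) − 1] = 38.95 / 57.63 = 0.6758 mg/L.
Y_obs = Y / (1 + k_d θ_c) = 0.473 / (1 + 0.0528 × 13.7) = 0.473 / 1.723 = 0.2745.
ΔS = 1450 − 0.676 = 1449 mg/L, so the substrate removal rate is 2420 × 1449/1000 = 3507 kg bCOD/d.
Net biomass production P_X = Y_obs × Q·(S₀ − S) = 0.2745 × 3507 = 962.6 kg VSS/d.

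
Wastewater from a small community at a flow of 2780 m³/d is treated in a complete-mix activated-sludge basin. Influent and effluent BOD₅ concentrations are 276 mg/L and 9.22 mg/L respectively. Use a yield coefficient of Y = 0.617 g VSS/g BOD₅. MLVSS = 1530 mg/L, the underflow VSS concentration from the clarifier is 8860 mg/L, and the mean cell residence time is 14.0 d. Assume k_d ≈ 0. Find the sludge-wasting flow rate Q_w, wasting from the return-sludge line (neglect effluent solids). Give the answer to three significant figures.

With k_d = 0 the design equation reduces to V = Y Q (S₀−S) θ_c / X = 0.617 × 2780 × (276 − 9.22) × 14.0 / 1530 = 4187 m³.
Wasting from the return line (neglecting effluent solids): Q_w = V·X / (θ_c·X_r) = 4187 × 1530 / (14.0 × 8860) = 51.65 m³/d.

Q_w ≈ 51.6 m³/d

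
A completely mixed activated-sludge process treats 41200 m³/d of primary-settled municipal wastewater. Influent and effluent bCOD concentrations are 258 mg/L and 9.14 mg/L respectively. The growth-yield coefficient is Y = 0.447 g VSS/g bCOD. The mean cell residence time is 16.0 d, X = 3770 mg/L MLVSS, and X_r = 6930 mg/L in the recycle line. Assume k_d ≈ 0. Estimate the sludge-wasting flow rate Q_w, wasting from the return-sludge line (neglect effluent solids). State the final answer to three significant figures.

V·X = Y·Q·ΔS·θ_c gives V = 0.447 × 41200 × (258 − 9.14) × 16.0 / 3770 = 19451 m³.
θ_c = V·X/(Q_w·X_r) when wasting from the recycle, so Q_w = V·X/(θ_c·X_r) = 19451 × 3770 / (16.0 × 6930) = 661.3 m³/d.

Q_w ≈ 661 m³/d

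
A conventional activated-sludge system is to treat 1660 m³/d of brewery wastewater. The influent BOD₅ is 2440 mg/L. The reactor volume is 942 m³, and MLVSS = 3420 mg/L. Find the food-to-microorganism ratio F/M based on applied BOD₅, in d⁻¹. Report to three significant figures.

F/M ≈ 1.26 d⁻¹

Food-to-microorganism ratio F/M = Q S₀ / (V X) = 1660 × 2440 / (942.0 × 3420) = 1.257 d⁻¹.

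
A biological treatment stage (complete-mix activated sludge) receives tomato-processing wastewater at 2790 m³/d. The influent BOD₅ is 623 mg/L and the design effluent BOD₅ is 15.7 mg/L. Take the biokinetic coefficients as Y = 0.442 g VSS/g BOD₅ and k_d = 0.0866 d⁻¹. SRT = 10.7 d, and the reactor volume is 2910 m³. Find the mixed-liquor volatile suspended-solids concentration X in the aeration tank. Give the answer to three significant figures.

X = Y·Q·ΔS·θ_c / [V·(1 + k_d θ_c)] = 0.442 × 2790 × (623 − 15.7) × 10.7 / [2910 × (1 + 0.0866 × 10.7)] = 1429 mg/L.

X ≈ 1430 mg/L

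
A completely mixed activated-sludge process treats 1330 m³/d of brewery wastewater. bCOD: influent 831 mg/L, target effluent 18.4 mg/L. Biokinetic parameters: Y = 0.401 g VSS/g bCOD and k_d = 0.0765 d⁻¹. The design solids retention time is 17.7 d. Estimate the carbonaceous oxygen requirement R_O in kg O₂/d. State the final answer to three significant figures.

Observed yield with endogenous decay: Y_obs = Y / (1 + k_d·θ_c) = 0.401 / (1 + 0.0765 × 17.7) = 0.401 / 2.354 = 0.1703 g VSS/g bCOD.
Q·(S₀ − S) = 1330 × (831 − 18.4) × 10⁻³ = 1081 kg/d removed.
P_X = Y_obs·Q·(S₀ − S) = 0.1703 × 1081 = 184.1 kg VSS/d.
R_O = Q·(S₀ − S) − 1.42·P_X = 1081 − 1.42 × 184.1 = 819.3 kg O₂/d.

R_O ≈ 819 kg O₂/d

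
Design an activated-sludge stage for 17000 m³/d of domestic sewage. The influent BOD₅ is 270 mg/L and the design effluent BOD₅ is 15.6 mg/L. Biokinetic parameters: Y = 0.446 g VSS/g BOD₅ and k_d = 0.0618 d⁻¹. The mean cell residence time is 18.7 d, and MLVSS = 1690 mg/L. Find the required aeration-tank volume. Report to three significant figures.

V ≈ 9900 m³

Steady-state biomass mass balance: V·X·(1 + k_d·θ_c) = Y·Q·(S₀ − S)·θ_c, so V = 0.446 × 17000 × (270 − 15.6) × 18.7 / [1690 × (1 + 0.0618 × 18.7)] = 3.61×10^7 / 3643 = 9901 m³.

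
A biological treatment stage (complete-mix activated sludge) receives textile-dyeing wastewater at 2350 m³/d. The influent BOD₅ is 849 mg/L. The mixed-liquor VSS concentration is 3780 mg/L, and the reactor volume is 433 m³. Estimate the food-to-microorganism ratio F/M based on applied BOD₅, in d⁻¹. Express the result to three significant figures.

Food-to-microorganism ratio F/M = Q S₀ / (V X) = 2350 × 849 / (433.0 × 3780) = 1.219 d⁻¹.

F/M ≈ 1.22 d⁻¹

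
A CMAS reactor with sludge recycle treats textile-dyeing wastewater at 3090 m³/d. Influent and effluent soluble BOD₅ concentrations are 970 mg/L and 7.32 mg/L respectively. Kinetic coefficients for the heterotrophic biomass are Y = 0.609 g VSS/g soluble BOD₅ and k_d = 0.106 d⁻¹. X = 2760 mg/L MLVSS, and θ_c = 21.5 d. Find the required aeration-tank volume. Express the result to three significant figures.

V ≈ 4300 m³

Steady-state biomass mass balance: V·X·(1 + k_d·θ_c) = Y·Q·(S₀ − S)·θ_c, so V = 0.609 × 3090 × (970 − 7.32) × 21.5 / [2760 × (1 + 0.106 × 21.5)] = 3.89×10^7 / 9050 = 4304 m³.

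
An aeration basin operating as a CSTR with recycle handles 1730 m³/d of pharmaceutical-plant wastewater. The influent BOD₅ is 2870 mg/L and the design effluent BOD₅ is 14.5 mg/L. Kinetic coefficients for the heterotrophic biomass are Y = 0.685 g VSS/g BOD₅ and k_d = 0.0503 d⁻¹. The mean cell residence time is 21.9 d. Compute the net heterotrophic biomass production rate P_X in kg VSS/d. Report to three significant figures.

P_X ≈ 1610 kg VSS/d

Correct the yield for decay: Y_obs = Y/(1 + k_d θ_c) = 0.685 / (1 + 0.0503 × 21.9) = 0.685 / 2.102 = 0.3259.
ΔS = 2870 − 14.5 = 2856 mg/L, so the substrate removal rate is 1730 × 2856/1000 = 4940 kg BOD₅/d.
Net biomass production P_X = Y_obs × Q·(S₀ − S) = 0.3259 × 4940 = 1610 kg VSS/d.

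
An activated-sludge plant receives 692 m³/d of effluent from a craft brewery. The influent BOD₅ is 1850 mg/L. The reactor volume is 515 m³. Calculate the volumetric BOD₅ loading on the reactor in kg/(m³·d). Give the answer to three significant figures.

L_v ≈ 2.49 kg BOD₅/(m³·d)

Applied BOD₅ load per unit volume = Q·S₀/V = (692 × 1850/1000)/515.0 = 2.486 kg BOD₅·m⁻³·d⁻¹.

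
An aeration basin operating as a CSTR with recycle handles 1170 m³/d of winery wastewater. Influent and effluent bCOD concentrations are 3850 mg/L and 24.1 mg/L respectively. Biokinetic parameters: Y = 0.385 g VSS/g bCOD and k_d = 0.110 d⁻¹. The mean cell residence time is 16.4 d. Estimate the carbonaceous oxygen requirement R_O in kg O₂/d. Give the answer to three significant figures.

Y_obs = Y / (1 + k_d θ_c) = 0.385 / (1 + 0.110 × 16.4) = 0.385 / 2.804 = 0.1373.
Mass of bCOD removed per day: Q(S₀ − S) = 1170 × 3826 g/m³ = 4476 kg/d.
Net sludge production P_X = 0.1373 × 4476 = 614.6 kg VSS/d.
R_O = Q·ΔS − 1.42 P_X = 4476 − 872.8 = 3604 kg O₂/d.

R_O ≈ 3600 kg O₂/d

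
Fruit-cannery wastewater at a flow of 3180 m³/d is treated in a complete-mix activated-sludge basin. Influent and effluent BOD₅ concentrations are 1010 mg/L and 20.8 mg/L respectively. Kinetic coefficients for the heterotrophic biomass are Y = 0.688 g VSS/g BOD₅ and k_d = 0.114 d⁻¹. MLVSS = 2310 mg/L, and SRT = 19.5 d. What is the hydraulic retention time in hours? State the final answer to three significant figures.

τ ≈ 42.8 h

From the SRT design equation V = Y Q (S₀−S) θ_c / [X (1 + k_d θ_c)] = 0.688 × 3180 × (1010 − 20.8) × 19.5 / [2310 × (1 + 0.114 × 19.5)] = 4.22×10^7 / 7445 = 5668 m³.
Hydraulic retention time τ = V/Q = 5668 / 3180 = 1.783 d = 42.78 h.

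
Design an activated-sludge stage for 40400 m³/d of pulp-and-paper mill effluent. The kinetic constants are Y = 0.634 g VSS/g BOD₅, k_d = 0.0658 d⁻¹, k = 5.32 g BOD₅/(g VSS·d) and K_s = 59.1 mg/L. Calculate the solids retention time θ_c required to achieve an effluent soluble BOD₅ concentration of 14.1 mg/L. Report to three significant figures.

At the target effluent, Y k S/(K_s+S) = 0.634×5.32×14.1/73.20 = 0.6497 d⁻¹.
1/θ_c = 0.6497 − 0.0658 = 0.5839 d⁻¹, so θ_c = 1.713 d.

θ_c ≈ 1.71 d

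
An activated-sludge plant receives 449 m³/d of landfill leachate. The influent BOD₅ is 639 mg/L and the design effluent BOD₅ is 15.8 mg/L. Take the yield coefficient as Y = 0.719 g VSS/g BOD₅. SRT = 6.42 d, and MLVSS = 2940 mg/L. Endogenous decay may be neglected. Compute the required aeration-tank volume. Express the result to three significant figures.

With k_d = 0 the design equation reduces to V = Y Q (S₀−S) θ_c / X = 0.719 × 449 × (639 − 15.8) × 6.42 / 2940 = 439.3 m³.

V ≈ 439 m³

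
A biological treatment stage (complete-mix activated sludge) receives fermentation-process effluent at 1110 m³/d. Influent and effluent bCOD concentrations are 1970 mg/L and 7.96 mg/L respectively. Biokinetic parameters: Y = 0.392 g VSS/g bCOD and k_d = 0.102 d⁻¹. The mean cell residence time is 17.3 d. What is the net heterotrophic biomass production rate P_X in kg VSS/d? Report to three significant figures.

Y_obs = Y / (1 + k_d θ_c) = 0.392 / (1 + 0.102 × 17.3) = 0.392 / 2.765 = 0.1418.
Mass of bCOD removed per day: Q(S₀ − S) = 1110 × 1962 g/m³ = 2178 kg/d.
So the net sludge growth is P_X = 0.1418 × 2178 = 308.8 kg VSS/d.

P_X ≈ 309 kg VSS/d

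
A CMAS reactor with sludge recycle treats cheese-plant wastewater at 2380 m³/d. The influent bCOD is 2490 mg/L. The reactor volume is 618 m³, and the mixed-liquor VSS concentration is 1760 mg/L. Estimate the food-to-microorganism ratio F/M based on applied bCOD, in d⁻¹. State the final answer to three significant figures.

F/M = Q·S₀ / (V·X) = 2380 × 2490 / (618.0 × 1760) = 5.448 g bCOD·(g VSS·d)⁻¹.

F/M ≈ 5.45 d⁻¹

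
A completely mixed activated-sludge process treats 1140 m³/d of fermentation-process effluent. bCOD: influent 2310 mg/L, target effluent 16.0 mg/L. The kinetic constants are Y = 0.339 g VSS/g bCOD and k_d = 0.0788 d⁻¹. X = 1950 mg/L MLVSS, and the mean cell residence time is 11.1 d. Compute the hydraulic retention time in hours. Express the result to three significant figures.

τ ≈ 56.7 h

Steady-state biomass mass balance: V·X·(1 + k_d·θ_c) = Y·Q·(S₀ − S)·θ_c, so V = 0.339 × 1140 × (2310 − 16.0) × 11.1 / [1950 × (1 + 0.0788 × 11.1)] = 9.84×10^6 / 3656 = 2692 m³.
Hydraulic retention time τ = V/Q = 2692 / 1140 = 2.361 d = 56.67 h.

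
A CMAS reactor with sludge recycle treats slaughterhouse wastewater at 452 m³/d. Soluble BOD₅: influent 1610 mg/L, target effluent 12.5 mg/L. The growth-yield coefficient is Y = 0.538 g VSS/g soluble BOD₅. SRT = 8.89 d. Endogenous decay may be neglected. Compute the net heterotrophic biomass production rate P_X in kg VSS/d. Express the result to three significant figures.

P_X ≈ 388 kg VSS/d

No decay correction is needed, so Y_obs = Y = 0.538.
Substrate removed = Q·(S₀ − S) = 452 m³/d × (1610 − 12.5) g/m³ = 7.22×10^5 g/d = 722.1 kg/d.
P_X = Y_obs · Q(S₀ − S) = 0.5380 × 722.1 = 388.5 kg VSS/d.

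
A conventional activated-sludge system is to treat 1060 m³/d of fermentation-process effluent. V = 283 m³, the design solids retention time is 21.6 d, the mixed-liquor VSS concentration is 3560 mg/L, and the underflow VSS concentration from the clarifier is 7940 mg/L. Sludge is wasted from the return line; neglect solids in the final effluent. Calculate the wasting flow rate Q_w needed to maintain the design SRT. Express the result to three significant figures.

Wasting from the return line (neglecting effluent solids): Q_w = V·X / (θ_c·X_r) = 283.0 × 3560 / (21.6 × 7940) = 5.874 m³/d.

Q_w ≈ 5.87 m³/d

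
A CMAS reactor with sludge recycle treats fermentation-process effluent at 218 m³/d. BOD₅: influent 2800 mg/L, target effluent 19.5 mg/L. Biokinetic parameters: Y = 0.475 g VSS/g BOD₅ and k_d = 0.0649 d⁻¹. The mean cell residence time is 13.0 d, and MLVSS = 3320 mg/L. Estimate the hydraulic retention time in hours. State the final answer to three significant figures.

τ ≈ 67.3 h

Steady-state biomass mass balance: V·X·(1 + k_d·θ_c) = Y·Q·(S₀ − S)·θ_c, so V = 0.475 × 218 × (2800 − 19.5) × 13.0 / [3320 × (1 + 0.0649 × 13.0)] = 3.74×10^6 / 6121 = 611.5 m³.
HRT = V/Q = 611.5 m³ / 218 m³·d⁻¹ = 2.805 d × 24 = 67.32 h.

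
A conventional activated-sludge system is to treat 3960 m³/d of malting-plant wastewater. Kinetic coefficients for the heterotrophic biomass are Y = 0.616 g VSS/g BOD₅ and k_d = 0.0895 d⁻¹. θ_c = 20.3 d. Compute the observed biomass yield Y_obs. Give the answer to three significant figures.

Correct the yield for decay: Y_obs = Y/(1 + k_d θ_c) = 0.616 / (1 + 0.0895 × 20.3) = 0.616 / 2.817 = 0.2187.

Y_obs ≈ 0.219 g VSS/g BOD₅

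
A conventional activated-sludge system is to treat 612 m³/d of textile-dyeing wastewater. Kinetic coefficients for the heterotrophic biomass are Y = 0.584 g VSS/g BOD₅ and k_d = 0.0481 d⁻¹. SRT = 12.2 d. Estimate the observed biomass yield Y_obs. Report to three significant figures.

Y_obs ≈ 0.368 g VSS/g BOD₅

Observed yield with endogenous decay: Y_obs = Y / (1 + k_d·θ_c) = 0.584 / (1 + 0.0481 × 12.2) = 0.584 / 1.587 = 0.3680 g VSS/g BOD₅.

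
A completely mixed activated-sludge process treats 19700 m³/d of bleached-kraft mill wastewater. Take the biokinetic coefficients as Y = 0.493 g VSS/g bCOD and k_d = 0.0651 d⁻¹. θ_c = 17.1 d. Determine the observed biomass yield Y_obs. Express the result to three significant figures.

Y_obs ≈ 0.233 g VSS/g bCOD

The observed yield is Y_obs = Y/(1 + k_d·θ_c) = 0.493 / (1 + 0.0651 × 17.1) = 0.493 / 2.113 = 0.2333 g VSS per g bCOD removed.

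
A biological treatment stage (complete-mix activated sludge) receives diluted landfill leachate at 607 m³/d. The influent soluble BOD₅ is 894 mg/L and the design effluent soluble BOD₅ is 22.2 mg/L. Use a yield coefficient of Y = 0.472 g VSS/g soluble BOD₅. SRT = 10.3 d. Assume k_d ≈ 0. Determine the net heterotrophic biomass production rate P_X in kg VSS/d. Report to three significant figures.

P_X ≈ 250 kg VSS/d

Since k_d ≈ 0, Y_obs = Y = 0.472 g VSS/g soluble BOD₅.
Q·(S₀ − S) = 607 × (894 − 22.2) × 10⁻³ = 529.2 kg/d removed.
Net biomass production P_X = Y_obs × Q·(S₀ − S) = 0.4720 × 529.2 = 249.8 kg VSS/d.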